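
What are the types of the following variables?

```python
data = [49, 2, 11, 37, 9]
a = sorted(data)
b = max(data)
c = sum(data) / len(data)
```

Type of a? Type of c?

sorted() returns list; int / int returns float

list, float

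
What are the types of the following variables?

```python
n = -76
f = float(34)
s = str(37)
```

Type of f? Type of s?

f is float; s is str

float, str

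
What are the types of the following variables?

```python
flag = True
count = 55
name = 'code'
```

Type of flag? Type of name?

flag is bool; name is str

bool, str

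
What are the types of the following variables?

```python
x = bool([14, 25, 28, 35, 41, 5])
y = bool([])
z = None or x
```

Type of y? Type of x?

bool() returns bool; bool() returns bool

bool, bool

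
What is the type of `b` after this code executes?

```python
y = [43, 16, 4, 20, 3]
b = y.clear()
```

list.clear() returns None

NoneType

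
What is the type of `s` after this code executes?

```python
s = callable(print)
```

callable() returns bool

bool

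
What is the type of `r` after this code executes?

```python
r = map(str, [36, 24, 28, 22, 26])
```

map() returns a map iterator object

map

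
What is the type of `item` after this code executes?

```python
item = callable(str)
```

callable() returns bool

bool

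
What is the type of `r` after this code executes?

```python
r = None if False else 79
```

Ternary: condition is False, else branch (79) taken → int

int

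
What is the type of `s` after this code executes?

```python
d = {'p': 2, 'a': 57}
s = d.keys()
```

.keys() returns a dict_keys view object

dict_keys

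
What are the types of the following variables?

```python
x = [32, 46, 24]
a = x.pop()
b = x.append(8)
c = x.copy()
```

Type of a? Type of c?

list.pop() returns the element (int); list.copy() returns list

int, list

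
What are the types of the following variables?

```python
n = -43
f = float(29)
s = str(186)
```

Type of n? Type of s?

n is int; s is str

int, str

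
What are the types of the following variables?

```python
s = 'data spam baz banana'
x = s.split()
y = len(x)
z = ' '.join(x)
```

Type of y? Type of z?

len() returns int; str.join() returns str

int, str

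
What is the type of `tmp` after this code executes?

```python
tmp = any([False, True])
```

any() returns bool

bool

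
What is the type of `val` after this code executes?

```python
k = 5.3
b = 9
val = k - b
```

float - int returns float (5.3 - 9 = -3.7)

float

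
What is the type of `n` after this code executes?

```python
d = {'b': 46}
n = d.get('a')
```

dict.get() returns None when key 'a' is not found and no default given

NoneType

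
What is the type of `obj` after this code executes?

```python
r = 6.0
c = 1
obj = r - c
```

float - int returns float (6.0 - 1 = 5.0)

float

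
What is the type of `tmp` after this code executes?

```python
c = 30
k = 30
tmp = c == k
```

Equality comparison returns bool

bool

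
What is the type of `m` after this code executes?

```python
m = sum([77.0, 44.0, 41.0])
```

sum() of floats returns float

float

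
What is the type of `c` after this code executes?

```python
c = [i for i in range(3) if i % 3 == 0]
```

A list comprehension [...] produces a list

list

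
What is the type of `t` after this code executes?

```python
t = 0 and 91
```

'and' returns the first falsy value (0, which is int)

int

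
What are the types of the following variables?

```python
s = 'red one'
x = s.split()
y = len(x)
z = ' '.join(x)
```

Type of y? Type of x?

len() returns int; str.split() returns list

int, list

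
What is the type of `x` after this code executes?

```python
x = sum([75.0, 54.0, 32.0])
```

sum() of floats returns float

float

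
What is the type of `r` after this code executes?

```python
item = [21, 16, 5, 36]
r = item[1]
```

Indexing a list of ints returns int (item[1] = 16)

int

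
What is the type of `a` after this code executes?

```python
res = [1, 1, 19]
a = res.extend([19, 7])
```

list.extend() returns None

NoneType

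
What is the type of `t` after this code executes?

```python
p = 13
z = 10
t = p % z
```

int % int returns int (13 % 10 = 3)

int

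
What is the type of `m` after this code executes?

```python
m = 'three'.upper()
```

str.upper() returns str

str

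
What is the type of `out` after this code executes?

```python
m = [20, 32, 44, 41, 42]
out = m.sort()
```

list.sort() returns None (sorts in place)

NoneType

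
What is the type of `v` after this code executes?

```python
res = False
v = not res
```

'not' always returns bool

bool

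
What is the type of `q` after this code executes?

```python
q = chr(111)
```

chr() returns str (single character)

str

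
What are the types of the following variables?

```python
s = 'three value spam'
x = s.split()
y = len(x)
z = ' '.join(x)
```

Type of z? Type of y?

str.join() returns str; len() returns int

str, int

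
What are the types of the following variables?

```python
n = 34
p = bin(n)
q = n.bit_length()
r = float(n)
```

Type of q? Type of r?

int.bit_length() returns int; float() returns float

int, float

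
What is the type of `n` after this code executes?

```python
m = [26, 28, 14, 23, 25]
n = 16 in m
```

'in' operator returns bool

bool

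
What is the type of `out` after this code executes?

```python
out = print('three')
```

print() returns None

NoneType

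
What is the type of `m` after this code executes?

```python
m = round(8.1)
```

round() with no ndigits arg returns int

int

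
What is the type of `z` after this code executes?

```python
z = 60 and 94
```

'and' returns the last value when all truthy (94, which is int)

int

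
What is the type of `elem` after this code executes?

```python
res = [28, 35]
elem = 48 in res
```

'in' operator returns bool

bool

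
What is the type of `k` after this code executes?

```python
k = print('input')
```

print() returns None

NoneType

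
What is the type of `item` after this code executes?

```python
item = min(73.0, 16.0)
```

min() of floats returns float

float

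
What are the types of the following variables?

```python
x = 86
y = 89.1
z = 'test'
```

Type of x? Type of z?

x is int; z is str

int, str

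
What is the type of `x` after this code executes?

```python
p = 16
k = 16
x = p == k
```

Equality comparison returns bool

bool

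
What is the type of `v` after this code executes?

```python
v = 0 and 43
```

'and' returns the first falsy value (0, which is int)

int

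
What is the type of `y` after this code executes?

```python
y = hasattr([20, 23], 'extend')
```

hasattr() returns bool

bool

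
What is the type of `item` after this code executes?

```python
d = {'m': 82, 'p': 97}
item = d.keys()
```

.keys() returns a dict_keys view object

dict_keys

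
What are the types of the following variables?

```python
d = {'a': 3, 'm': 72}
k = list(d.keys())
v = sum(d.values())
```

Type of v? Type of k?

sum of int values returns int; list(...) returns list

int, list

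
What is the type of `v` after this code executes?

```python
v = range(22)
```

range() returns a range object

range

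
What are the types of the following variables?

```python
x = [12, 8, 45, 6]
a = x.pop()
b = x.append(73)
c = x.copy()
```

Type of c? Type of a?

list.copy() returns list; list.pop() returns the element (int)

list, int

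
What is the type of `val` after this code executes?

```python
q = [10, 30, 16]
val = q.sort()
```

list.sort() returns None (sorts in place)

NoneType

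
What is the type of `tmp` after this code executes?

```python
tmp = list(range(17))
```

list(range(...)) returns list

list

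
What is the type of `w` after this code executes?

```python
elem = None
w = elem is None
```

'is' comparison returns bool

bool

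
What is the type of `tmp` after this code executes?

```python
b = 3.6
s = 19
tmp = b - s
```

float - int returns float (3.6 - 19 = -15.4)

float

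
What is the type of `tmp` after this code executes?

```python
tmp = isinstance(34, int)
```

isinstance() returns bool

bool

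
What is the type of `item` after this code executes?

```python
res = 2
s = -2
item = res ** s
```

int ** negative int returns float

float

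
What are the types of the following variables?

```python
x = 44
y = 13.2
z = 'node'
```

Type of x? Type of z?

x is int; z is str

int, str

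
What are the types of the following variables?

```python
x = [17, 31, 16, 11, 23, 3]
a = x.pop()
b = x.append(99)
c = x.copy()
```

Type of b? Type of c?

list.append() returns None; list.copy() returns list

NoneType, list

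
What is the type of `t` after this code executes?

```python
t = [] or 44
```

'or' returns first truthy value (44, which is int)

int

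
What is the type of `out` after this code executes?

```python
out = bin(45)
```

bin() returns str representation

str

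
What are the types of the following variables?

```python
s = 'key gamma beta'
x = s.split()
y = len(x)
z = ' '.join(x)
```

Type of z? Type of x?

str.join() returns str; str.split() returns list

str, list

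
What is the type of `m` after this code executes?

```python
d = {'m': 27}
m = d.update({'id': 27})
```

dict.update() returns None

NoneType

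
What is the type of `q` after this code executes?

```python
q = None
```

None has type NoneType

NoneType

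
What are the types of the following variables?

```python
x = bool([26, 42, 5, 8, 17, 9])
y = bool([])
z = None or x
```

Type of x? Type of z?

bool() returns bool; None or <bool> returns the bool

bool, bool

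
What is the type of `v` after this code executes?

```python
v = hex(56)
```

hex() returns str representation

str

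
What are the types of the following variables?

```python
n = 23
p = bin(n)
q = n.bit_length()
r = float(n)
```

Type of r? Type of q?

float() returns float; int.bit_length() returns int

float, int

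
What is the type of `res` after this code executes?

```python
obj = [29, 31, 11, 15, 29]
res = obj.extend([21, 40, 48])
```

list.extend() returns None

NoneType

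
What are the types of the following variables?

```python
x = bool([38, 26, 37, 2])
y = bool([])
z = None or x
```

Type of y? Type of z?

bool() returns bool; None or <bool> returns the bool

bool, bool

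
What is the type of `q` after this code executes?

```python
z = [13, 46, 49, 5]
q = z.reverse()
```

list.reverse() returns None

NoneType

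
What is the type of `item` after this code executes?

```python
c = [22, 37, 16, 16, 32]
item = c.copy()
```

list.copy() returns list

list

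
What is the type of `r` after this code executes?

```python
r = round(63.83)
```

round() with no ndigits arg returns int

int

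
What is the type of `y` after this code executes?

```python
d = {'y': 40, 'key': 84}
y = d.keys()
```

.keys() returns a dict_keys view object

dict_keys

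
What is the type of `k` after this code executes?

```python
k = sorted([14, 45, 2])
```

sorted() always returns list

list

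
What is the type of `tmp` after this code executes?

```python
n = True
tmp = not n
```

'not' always returns bool

bool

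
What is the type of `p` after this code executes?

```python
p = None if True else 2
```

Ternary: condition is True, if branch (None) taken → NoneType

NoneType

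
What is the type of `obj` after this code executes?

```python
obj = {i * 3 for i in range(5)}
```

A set comprehension {expr for x in iterable} produces a set

set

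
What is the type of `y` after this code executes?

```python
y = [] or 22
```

'or' returns first truthy value (22, which is int)

int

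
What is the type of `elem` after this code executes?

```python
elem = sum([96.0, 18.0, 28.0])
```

sum() of floats returns float

float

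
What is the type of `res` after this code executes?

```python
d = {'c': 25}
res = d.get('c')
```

dict.get() returns the value (int) when key is found

int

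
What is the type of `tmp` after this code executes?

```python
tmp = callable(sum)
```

callable() returns bool

bool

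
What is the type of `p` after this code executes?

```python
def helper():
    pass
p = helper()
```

A function with no return statement returns None

NoneType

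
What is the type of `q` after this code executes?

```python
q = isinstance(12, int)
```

isinstance() returns bool

bool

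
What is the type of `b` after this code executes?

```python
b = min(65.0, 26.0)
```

min() of floats returns float

float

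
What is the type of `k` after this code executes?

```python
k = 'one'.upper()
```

str.upper() returns str

str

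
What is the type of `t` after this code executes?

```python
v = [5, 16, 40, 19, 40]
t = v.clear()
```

list.clear() returns None

NoneType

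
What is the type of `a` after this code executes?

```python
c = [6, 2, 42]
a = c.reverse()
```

list.reverse() returns None

NoneType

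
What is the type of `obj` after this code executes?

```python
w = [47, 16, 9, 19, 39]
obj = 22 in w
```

'in' operator returns bool

bool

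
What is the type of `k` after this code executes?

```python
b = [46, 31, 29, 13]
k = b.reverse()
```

list.reverse() returns None

NoneType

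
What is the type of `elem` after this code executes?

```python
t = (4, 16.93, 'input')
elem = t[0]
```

Index 0 of tuple is 4 which is int

int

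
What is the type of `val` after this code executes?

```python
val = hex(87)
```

hex() returns str representation

str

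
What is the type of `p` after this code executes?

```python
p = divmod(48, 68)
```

divmod() returns a tuple (quotient, remainder)

tuple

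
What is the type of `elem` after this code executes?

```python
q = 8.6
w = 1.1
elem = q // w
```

float // float returns float (floor division preserves float type)

float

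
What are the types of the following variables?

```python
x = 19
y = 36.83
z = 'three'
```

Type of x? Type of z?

x is int; z is str

int, str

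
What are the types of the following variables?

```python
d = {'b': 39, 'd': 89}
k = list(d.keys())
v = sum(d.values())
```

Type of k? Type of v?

list(...) returns list; sum of int values returns int

list, int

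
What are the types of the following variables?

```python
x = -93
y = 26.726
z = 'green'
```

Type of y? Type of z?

y is float; z is str

float, str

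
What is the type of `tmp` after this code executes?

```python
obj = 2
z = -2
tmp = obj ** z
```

int ** negative int returns float

float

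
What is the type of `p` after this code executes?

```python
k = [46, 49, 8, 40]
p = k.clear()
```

list.clear() returns None

NoneType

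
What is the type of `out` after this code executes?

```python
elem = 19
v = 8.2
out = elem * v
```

int * float returns float (19 * 8.2 = 155.8)

float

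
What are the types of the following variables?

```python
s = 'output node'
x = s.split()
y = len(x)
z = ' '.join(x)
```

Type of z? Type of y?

str.join() returns str; len() returns int

str, int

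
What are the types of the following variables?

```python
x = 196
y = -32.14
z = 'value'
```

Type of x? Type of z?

x is int; z is str

int, str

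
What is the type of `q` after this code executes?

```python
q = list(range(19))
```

list(range(...)) returns list

list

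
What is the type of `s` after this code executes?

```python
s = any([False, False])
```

any() returns bool

bool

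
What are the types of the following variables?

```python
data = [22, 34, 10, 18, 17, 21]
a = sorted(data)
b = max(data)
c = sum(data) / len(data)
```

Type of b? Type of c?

max of ints returns int; int / int returns float

int, float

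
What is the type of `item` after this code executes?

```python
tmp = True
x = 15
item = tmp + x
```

bool + int returns int (True is 1, so 1 + 15 = 16)

int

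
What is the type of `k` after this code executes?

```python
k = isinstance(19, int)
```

isinstance() returns bool

bool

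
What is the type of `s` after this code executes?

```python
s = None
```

None has type NoneType

NoneType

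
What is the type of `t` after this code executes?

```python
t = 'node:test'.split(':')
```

str.split() returns list

list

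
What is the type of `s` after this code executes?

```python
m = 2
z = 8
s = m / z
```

int / int always returns float in Python 3 (2 / 8 = 0.25)

float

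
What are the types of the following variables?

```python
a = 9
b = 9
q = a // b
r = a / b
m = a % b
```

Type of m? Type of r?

int % int returns int; int / int returns float

int, float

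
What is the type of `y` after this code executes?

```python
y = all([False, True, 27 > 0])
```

all() returns bool

bool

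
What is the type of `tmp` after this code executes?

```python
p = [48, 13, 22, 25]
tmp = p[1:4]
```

Slicing a list always returns a list

list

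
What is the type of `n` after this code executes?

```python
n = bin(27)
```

bin() returns str representation

str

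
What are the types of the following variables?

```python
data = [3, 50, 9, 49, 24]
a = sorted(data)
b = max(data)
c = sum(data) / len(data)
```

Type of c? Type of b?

int / int returns float; max of ints returns int

float, int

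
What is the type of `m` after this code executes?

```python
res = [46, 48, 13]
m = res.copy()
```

list.copy() returns list

list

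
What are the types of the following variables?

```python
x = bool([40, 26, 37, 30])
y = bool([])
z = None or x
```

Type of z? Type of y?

None or <bool> returns the bool; bool() returns bool

bool, bool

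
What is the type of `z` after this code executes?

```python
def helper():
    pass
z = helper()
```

A function with no return statement returns None

NoneType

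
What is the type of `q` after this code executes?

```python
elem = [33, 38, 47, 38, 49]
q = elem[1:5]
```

Slicing a list always returns a list

list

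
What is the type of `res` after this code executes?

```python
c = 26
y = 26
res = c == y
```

Equality comparison returns bool

bool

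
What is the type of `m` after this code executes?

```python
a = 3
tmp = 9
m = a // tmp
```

int // int returns int (3 // 9 = 0)

int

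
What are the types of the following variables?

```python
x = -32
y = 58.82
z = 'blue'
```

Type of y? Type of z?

y is float; z is str

float, str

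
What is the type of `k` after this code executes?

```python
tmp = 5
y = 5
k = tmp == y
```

Equality comparison returns bool

bool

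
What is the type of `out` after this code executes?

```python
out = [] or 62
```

'or' returns first truthy value (62, which is int)

int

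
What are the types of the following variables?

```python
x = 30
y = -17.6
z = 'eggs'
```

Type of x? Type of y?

x is int; y is float

int, float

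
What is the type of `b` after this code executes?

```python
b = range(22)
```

range() returns a range object

range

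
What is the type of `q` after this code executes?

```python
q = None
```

None has type NoneType

NoneType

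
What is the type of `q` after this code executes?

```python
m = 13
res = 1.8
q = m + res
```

int + float returns float (13 + 1.8 = 14.8)

float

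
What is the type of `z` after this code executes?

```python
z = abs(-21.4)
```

abs() of float returns float

float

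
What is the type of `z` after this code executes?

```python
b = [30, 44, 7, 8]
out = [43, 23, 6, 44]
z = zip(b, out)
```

zip() returns a zip iterator object

zip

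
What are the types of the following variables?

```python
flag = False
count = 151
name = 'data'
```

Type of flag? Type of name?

flag is bool; name is str

bool, str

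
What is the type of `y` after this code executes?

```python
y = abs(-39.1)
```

abs() of float returns float

float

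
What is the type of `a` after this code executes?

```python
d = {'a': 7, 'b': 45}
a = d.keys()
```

.keys() returns a dict_keys view object

dict_keys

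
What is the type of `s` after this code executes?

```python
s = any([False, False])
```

any() returns bool

bool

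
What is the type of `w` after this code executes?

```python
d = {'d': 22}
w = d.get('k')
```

dict.get() returns None when key 'k' is not found and no default given

NoneType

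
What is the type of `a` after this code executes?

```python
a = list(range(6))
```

list(range(...)) returns list

list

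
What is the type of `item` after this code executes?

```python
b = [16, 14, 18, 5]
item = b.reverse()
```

list.reverse() returns None

NoneType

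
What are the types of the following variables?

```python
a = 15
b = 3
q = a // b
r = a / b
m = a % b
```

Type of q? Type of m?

int // int returns int; int % int returns int

int, int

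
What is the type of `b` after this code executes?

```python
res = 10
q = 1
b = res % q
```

int % int returns int (10 % 1 = 0)

int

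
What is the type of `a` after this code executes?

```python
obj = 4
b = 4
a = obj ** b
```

int ** positive int returns int (4 ** 4 = 256)

int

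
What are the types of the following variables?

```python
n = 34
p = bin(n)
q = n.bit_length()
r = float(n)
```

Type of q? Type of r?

int.bit_length() returns int; float() returns float

int, float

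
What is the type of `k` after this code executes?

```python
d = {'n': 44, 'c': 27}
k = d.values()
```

.values() returns a dict_values view object

dict_values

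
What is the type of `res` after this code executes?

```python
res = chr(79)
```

chr() returns str (single character)

str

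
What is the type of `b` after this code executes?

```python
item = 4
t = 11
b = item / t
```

int / int always returns float in Python 3 (4 / 11 = 0.363636)

float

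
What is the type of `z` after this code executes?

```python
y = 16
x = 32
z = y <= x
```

Comparison operators return bool

bool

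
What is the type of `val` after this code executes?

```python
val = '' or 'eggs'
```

'or' returns first truthy value ('eggs', which is str)

str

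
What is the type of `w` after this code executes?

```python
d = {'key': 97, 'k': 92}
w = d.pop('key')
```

dict.pop() returns the value (int)

int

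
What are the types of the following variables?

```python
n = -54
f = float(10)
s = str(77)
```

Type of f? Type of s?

f is float; s is str

float, str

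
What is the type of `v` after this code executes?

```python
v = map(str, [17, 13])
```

map() returns a map iterator object

map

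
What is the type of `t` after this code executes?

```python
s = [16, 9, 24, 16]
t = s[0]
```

Indexing a list of ints returns int (s[0] = 16)

int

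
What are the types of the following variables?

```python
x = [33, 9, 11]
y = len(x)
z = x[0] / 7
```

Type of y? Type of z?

len() returns int; int / int returns float

int, float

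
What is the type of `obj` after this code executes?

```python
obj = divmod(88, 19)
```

divmod() returns a tuple (quotient, remainder)

tuple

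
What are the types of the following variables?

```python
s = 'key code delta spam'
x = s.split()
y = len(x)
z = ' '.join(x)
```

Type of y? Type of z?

len() returns int; str.join() returns str

int, str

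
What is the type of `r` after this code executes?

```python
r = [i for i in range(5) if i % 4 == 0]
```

A list comprehension [...] produces a list

list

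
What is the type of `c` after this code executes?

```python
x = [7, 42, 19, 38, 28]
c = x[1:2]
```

Slicing a list always returns a list

list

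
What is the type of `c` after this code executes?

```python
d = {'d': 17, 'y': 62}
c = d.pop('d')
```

dict.pop() returns the value (int)

int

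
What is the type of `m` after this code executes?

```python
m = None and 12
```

'and' returns first falsy value (None)

NoneType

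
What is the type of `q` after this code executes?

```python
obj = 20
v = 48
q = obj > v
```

Comparison operators return bool

bool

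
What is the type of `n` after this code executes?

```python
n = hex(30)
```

hex() returns str representation

str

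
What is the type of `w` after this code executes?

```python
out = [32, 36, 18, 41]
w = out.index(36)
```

list.index() returns int

int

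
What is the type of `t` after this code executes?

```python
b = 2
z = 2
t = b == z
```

Equality comparison returns bool

bool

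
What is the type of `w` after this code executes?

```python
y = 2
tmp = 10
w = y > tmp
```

Comparison operators return bool

bool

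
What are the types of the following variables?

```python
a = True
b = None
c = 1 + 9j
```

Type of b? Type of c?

b is NoneType; c is complex

NoneType, complex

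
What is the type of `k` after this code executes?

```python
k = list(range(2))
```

list(range(...)) returns list

list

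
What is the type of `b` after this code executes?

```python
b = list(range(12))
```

list(range(...)) returns list

list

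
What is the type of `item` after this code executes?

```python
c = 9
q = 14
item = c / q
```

int / int always returns float in Python 3 (9 / 14 = 0.642857)

float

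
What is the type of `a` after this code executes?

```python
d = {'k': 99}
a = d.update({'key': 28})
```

dict.update() returns None

NoneType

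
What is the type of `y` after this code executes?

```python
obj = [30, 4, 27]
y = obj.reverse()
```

list.reverse() returns None

NoneType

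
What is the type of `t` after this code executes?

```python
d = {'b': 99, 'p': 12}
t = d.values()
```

.values() returns a dict_values view object

dict_values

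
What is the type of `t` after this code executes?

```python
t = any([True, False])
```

any() returns bool

bool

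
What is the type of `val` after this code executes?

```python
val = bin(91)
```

bin() returns str representation

str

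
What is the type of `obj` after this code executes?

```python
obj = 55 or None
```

'or' returns first truthy value (55, int)

int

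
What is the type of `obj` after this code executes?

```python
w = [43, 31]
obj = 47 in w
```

'in' operator returns bool

bool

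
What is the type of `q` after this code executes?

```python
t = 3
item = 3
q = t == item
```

Equality comparison returns bool

bool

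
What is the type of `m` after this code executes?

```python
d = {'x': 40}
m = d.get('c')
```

dict.get() returns None when key 'c' is not found and no default given

NoneType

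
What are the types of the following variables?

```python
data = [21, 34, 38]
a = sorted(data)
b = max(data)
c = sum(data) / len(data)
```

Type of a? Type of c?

sorted() returns list; int / int returns float

list, float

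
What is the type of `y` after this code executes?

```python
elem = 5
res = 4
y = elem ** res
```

int ** positive int returns int (5 ** 4 = 625)

int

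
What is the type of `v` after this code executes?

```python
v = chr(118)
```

chr() returns str (single character)

str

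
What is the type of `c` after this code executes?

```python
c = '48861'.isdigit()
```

str.isdigit() returns bool

bool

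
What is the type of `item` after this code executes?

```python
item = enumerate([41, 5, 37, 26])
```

enumerate() returns an enumerate iterator object

enumerate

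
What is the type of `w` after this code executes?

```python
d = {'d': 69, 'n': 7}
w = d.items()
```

dict.items() returns a dict_items view

dict_items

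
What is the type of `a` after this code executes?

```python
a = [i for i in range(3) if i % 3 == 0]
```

A list comprehension [...] produces a list

list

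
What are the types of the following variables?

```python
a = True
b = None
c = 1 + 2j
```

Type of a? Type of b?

a is bool; b is NoneType

bool, NoneType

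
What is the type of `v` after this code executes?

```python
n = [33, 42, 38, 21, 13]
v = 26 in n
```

'in' operator returns bool

bool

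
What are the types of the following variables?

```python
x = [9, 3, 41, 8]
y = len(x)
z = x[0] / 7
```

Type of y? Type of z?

len() returns int; int / int returns float

int, float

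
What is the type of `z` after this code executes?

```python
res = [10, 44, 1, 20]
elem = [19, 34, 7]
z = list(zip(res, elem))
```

list(zip(...)) returns a list of tuples

list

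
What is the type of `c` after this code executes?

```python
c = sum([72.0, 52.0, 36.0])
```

sum() of floats returns float

float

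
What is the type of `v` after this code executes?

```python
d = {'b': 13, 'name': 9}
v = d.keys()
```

.keys() returns a dict_keys view object

dict_keys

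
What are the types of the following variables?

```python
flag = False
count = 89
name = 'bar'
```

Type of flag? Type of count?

flag is bool; count is int

bool, int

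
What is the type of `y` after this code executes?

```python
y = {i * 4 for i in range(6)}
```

A set comprehension {expr for x in iterable} produces a set

set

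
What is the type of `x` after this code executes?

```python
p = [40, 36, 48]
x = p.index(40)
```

list.index() returns int

int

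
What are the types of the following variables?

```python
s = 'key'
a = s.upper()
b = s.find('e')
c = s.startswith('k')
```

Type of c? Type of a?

str.startswith() returns bool; str.upper() returns str

bool, str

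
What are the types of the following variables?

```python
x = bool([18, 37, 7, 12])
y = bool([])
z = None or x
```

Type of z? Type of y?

None or <bool> returns the bool; bool() returns bool

bool, bool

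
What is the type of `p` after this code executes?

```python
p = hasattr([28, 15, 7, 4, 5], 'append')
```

hasattr() returns bool

bool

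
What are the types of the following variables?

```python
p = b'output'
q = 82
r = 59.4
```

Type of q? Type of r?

q is int; r is float

int, float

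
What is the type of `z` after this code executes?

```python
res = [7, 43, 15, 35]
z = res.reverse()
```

list.reverse() returns None

NoneType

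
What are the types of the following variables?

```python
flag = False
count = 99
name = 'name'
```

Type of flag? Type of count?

flag is bool; count is int

bool, int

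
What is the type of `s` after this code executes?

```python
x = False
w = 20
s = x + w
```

bool + int returns int (False is 0, so 0 + 20 = 20)

int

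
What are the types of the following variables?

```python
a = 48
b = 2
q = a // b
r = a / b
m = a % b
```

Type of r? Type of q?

int / int returns float; int // int returns int

float, int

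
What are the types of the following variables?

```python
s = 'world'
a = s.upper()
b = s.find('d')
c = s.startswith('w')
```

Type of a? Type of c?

str.upper() returns str; str.startswith() returns bool

str, bool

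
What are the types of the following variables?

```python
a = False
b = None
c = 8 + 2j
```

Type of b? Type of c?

b is NoneType; c is complex

NoneType, complex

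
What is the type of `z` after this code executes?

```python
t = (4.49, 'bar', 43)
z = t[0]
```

Index 0 of tuple is 4.49 which is float

float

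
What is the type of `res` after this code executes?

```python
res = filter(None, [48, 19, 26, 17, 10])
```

filter() returns a filter iterator object

filter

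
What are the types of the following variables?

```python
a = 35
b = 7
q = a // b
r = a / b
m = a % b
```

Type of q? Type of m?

int // int returns int; int % int returns int

int, int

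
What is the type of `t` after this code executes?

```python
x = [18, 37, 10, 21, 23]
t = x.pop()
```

list.pop() returns the popped element (int here)

int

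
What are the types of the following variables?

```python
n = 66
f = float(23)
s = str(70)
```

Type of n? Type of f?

n is int; f is float

int, float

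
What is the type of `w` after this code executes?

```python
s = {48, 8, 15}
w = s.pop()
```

Popping from a set of ints returns int

int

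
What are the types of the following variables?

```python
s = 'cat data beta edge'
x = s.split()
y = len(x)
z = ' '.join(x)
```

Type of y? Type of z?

len() returns int; str.join() returns str

int, str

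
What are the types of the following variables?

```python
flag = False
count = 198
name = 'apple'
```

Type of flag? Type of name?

flag is bool; name is str

bool, str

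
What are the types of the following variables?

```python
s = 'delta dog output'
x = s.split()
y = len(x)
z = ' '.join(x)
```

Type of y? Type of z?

len() returns int; str.join() returns str

int, str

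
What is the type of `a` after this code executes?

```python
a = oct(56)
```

oct() returns str representation

str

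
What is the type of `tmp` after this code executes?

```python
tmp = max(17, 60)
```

max() of ints returns int

int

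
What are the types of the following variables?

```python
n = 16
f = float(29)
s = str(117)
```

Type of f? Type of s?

f is float; s is str

float, str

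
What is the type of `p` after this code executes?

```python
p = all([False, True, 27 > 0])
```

all() returns bool

bool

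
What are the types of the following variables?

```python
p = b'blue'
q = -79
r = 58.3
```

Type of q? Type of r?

q is int; r is float

int, float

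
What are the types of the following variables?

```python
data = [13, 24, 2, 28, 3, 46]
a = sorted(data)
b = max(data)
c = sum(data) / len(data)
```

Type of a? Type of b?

sorted() returns list; max of ints returns int

list, int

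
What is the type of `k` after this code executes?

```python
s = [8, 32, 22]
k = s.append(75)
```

list.append() returns None (mutates in place)

NoneType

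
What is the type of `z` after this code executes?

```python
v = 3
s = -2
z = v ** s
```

int ** negative int returns float

float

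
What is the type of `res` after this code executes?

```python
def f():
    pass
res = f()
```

A function with no return statement returns None

NoneType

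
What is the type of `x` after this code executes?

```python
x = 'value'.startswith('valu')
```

str.startswith() returns bool

bool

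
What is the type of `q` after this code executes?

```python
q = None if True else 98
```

Ternary: condition is True, if branch (None) taken → NoneType

NoneType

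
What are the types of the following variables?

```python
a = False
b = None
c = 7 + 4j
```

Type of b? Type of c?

b is NoneType; c is complex

NoneType, complex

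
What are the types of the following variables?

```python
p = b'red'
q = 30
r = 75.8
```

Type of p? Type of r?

p is bytes; r is float

bytes, float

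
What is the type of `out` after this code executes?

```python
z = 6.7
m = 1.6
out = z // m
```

float // float returns float (floor division preserves float type)

float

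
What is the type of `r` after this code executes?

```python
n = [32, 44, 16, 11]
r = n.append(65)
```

list.append() returns None (mutates in place)

NoneType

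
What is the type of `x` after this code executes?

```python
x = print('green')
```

print() returns None

NoneType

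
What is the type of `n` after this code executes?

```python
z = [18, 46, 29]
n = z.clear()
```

list.clear() returns None

NoneType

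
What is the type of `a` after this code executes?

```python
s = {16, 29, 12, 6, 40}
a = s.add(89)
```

set.add() returns None (mutates in place)

NoneType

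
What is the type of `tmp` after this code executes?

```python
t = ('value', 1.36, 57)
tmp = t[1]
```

Index 1 of tuple is 1.36 which is float

float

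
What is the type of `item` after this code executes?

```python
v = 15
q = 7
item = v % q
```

int % int returns int (15 % 7 = 1)

int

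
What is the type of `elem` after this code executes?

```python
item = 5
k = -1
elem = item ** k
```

int ** negative int returns float

float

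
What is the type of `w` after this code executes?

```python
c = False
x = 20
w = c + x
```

bool + int returns int (False is 0, so 0 + 20 = 20)

int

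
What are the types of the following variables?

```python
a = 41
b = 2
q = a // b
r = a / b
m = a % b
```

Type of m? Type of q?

int % int returns int; int // int returns int

int, int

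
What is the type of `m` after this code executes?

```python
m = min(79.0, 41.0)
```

min() of floats returns float

float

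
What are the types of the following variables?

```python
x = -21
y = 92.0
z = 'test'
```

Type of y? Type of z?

y is float; z is str

float, str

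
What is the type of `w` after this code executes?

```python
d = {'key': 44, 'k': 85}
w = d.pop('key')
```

dict.pop() returns the value (int)

int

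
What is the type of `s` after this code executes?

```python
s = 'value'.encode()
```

str.encode() returns bytes

bytes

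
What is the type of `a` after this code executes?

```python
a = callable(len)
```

callable() returns bool

bool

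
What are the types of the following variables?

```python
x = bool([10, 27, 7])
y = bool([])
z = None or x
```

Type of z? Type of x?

None or <bool> returns the bool; bool() returns bool

bool, bool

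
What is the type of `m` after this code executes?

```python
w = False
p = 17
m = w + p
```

bool + int returns int (False is 0, so 0 + 17 = 17)

int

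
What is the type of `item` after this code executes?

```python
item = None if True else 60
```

Ternary: condition is True, if branch (None) taken → NoneType

NoneType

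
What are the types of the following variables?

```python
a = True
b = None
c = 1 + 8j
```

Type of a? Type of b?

a is bool; b is NoneType

bool, NoneType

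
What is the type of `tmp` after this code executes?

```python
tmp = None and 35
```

'and' returns first falsy value (None)

NoneType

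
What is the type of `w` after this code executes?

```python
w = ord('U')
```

ord() returns int (Unicode code point)

int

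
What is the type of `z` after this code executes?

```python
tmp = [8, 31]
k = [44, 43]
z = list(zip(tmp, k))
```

list(zip(...)) returns a list of tuples

list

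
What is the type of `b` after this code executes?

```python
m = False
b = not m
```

'not' always returns bool

bool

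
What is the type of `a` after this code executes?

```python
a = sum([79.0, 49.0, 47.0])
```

sum() of floats returns float

float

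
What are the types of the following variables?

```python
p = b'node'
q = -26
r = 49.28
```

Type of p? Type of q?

p is bytes; q is int

bytes, int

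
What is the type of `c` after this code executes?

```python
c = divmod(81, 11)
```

divmod() returns a tuple (quotient, remainder)

tuple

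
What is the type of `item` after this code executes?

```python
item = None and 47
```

'and' returns first falsy value (None)

NoneType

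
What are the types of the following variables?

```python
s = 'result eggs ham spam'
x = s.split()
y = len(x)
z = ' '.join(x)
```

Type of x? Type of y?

str.split() returns list; len() returns int

list, int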